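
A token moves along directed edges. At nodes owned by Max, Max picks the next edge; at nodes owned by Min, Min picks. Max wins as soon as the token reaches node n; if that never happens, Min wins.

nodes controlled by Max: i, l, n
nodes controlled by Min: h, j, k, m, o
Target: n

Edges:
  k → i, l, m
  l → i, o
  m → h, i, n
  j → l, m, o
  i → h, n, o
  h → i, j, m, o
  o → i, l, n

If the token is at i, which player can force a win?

A0 = {n}
A1: add {i} — i (Max) has i→n.
i ∈ A1, so Max can force the target.

Max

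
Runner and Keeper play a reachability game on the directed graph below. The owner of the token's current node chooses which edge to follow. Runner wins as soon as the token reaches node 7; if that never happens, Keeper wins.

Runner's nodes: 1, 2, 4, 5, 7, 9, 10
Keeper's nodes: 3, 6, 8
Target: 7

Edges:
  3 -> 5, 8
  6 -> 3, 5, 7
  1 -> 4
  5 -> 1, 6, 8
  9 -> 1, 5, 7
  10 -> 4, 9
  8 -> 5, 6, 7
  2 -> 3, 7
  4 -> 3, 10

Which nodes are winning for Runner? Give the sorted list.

1, 2, 4, 5, 7, 9, 10

A0 = {7}
A1: add {2, 9} — 2 (Runner) has 2→7; 9 (Runner) has 9→7.
A2: add {10} — 10 (Runner) has 10→9.
A3: add {4} — 4 (Runner) has 4→10.
A4: add {1} — 1 (Runner) has 1→4.
A5: add {5} — 5 (Runner) has 5→1.
A6 = A5; e.g. 3 (Keeper) can still go to 8. Fixed point.
Runner's winning region = {1, 2, 4, 5, 7, 9, 10}.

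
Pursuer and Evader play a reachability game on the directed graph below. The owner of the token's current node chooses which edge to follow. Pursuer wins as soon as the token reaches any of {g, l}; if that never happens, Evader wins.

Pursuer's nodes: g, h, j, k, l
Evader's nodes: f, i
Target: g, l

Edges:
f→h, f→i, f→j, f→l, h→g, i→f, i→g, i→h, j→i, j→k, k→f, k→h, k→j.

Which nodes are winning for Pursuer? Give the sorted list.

g, h, j, k, l

A0 = {g, l}
A1: add {h} — h (Pursuer) has h→g.
A2: add {k} — k (Pursuer) has k→h.
A3: add {j} — j (Pursuer) has j→k.
A4 = A3; e.g. f (Evader) can still go to i. Fixed point.
Pursuer's winning region = {g, h, j, k, l}.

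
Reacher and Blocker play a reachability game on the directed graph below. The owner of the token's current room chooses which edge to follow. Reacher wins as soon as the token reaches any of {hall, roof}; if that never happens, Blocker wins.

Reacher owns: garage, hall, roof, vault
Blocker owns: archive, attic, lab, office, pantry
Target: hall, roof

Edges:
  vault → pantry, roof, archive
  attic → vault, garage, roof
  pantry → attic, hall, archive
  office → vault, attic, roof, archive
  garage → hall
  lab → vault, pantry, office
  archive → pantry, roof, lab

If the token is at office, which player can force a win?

Blocker

A0 = {hall, roof}
A1: add {garage, vault} — vault (Reacher) has vault→roof; garage (Reacher) has garage→hall.
A2: add {attic} — attic (Blocker): all of {vault, garage, roof} already in.
A3 = A2; e.g. pantry (Blocker) can still go to archive. Fixed point.
office never enters the attractor, so Blocker can avoid the target forever.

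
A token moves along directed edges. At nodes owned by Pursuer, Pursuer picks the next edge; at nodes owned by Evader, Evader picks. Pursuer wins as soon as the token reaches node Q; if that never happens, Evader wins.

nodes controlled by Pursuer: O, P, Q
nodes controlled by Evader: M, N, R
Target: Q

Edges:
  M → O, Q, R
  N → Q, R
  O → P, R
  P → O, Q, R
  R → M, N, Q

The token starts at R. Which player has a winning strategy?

A0 = {Q}
A1: add {P} — P (Pursuer) has P→Q.
A2: add {O} — O (Pursuer) has O→P.
A3 = A2; e.g. M (Evader) can still go to R. Fixed point.
R never enters the attractor, so Evader can avoid the target forever.

Evader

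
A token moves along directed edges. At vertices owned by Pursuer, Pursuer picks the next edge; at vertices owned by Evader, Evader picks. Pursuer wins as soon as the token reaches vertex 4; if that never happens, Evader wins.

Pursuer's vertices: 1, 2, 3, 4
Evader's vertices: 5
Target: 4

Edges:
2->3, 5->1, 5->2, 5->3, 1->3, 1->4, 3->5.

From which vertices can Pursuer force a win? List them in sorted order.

A0 = {4}
A1: add {1} — 1 (Pursuer) has 1→4.
A2 = A1; e.g. 2 (Pursuer) has no edge into A1. Fixed point.
Pursuer's winning region = {1, 4}.

1, 4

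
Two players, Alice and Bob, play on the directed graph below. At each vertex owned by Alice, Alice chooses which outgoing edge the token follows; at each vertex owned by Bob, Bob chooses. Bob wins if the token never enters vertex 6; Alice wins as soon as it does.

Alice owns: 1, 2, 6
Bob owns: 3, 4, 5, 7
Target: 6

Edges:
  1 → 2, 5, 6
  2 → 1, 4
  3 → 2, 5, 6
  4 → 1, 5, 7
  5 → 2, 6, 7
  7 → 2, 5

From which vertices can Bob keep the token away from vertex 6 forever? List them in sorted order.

A0 = {6}
A1: add {1} — 1 (Alice) has 1→6.
A2: add {2} — 2 (Alice) has 2→1.
A3 = A2; e.g. 3 (Bob) can still go to 5. Fixed point.
Alice's attractor = {1, 2, 6}; Bob avoids the target exactly from the complement.

3, 4, 5, 7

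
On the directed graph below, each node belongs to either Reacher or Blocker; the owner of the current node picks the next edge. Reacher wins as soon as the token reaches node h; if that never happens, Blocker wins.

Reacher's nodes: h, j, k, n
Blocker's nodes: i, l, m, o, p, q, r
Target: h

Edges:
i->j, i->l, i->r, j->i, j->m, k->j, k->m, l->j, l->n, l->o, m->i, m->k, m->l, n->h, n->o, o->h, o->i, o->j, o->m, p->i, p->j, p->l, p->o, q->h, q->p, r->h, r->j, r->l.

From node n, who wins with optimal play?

Reacher

A0 = {h}
A1: add {n} — n (Reacher) has n→h.
A2 = A1; e.g. i (Blocker) can still go to j. Fixed point.
n ∈ A1, so Reacher can force the target.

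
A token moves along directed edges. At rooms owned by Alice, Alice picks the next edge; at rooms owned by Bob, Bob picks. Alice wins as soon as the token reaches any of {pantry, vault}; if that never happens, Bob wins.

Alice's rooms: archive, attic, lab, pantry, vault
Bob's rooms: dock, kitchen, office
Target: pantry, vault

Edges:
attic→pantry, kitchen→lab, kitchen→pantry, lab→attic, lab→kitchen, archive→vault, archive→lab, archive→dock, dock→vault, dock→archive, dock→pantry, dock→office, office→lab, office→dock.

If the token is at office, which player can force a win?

A0 = {pantry, vault}
A1: add {archive, attic} — attic (Alice) has attic→pantry; archive (Alice) has archive→vault.
A2: add {lab} — lab (Alice) has lab→attic.
A3: add {kitchen} — kitchen (Bob): all of {lab, pantry} already in.
A4 = A3; e.g. dock (Bob) can still go to office. Fixed point.
office never enters the attractor, so Bob can avoid the target forever.

Bob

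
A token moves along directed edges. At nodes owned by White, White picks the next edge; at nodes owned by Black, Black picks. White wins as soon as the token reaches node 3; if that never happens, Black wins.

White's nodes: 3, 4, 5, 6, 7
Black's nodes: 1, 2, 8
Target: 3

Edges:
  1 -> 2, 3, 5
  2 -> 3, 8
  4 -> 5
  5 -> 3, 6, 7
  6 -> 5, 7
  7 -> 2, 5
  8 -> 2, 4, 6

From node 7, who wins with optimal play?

White

A0 = {3}
A1: add {5} — 5 (White) has 5→3.
A2: add {4, 6, 7} — 4 (White) has 4→5; 6 (White) has 6→5; 7 (White) has 7→5.
A3 = A2; e.g. 1 (Black) can still go to 2. Fixed point.
7 ∈ A2, so White can force the target.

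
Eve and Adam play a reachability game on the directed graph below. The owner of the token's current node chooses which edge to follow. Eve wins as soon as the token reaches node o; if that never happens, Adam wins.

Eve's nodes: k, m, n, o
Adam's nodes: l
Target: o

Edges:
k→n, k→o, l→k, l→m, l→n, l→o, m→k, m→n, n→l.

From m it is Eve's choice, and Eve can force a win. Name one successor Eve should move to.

A0 = {o}
A1: add {k} — k (Eve) has k→o.
A2: add {m} — m (Eve) has m→k.
A3 = A2; e.g. l (Adam) can still go to n. Fixed point.
From m, successor k is in the attractor (rank 1); the other successor n is not.

k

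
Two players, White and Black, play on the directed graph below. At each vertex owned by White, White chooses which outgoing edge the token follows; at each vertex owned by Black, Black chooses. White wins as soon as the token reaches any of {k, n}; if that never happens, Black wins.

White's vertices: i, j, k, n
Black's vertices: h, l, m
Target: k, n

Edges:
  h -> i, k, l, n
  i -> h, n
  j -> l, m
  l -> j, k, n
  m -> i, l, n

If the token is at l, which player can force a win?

Black

A0 = {k, n}
A1: add {i} — i (White) has i→n.
A2 = A1; e.g. h (Black) can still go to l. Fixed point.
l never enters the attractor, so Black can avoid the target forever.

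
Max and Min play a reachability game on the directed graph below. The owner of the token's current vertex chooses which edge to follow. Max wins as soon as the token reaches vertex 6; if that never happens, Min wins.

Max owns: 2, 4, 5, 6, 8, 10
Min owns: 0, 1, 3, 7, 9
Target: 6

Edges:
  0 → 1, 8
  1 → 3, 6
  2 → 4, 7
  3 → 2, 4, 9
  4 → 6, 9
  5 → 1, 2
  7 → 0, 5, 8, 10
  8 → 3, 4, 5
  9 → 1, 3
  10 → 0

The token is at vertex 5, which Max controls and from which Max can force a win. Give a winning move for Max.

A0 = {6}
A1: add {4} — 4 (Max) has 4→6.
A2: add {2, 8} — 2 (Max) has 2→4; 8 (Max) has 8→4.
A3: add {5} — 5 (Max) has 5→2.
A4 = A3; e.g. 0 (Min) can still go to 1. Fixed point.
From 5, successor 2 is in the attractor (rank 2); the other successor 1 is not.

2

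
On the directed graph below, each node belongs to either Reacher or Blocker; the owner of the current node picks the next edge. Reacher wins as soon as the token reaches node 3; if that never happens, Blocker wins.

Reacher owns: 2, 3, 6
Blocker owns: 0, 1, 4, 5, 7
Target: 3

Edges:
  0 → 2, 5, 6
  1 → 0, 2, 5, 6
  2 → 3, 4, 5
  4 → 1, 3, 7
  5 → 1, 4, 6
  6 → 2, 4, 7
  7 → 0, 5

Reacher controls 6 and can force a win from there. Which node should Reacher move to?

A0 = {3}
A1: add {2} — 2 (Reacher) has 2→3.
A2: add {6} — 6 (Reacher) has 6→2.
A3 = A2; e.g. 0 (Blocker) can still go to 5. Fixed point.
From 6, successor 2 is in the attractor (rank 1); the other successors 4, 7 are not.

2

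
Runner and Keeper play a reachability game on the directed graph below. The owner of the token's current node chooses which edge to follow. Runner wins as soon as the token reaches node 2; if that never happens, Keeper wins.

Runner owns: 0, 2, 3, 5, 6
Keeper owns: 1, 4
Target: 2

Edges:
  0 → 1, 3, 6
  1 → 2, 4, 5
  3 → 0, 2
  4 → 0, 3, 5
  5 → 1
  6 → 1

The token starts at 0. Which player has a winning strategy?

A0 = {2}
A1: add {3} — 3 (Runner) has 3→2.
A2: add {0} — 0 (Runner) has 0→3.
A3 = A2; e.g. 1 (Keeper) can still go to 4. Fixed point.
0 ∈ A2, so Runner can force the target.

Runner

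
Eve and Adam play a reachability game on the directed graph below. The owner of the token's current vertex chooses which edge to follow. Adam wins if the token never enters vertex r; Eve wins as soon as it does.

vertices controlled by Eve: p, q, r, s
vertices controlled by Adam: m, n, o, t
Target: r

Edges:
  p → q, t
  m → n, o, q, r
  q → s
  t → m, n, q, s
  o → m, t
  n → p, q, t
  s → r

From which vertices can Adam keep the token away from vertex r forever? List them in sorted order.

m, n, o, t

A0 = {r}
A1: add {s} — s (Eve) has s→r.
A2: add {q} — q (Eve) has q→s.
A3: add {p} — p (Eve) has p→q.
A4 = A3; e.g. m (Adam) can still go to n. Fixed point.
Eve's attractor = {p, q, r, s}; Adam avoids the target exactly from the complement.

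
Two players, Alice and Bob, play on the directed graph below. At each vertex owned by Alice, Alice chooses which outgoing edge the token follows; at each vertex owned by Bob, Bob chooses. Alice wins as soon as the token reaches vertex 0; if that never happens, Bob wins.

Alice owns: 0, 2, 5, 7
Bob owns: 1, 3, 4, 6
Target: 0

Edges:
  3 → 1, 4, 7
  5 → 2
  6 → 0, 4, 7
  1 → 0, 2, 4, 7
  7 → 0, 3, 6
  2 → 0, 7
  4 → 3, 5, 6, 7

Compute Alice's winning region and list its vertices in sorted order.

A0 = {0}
A1: add {2, 7} — 2 (Alice) has 2→0; 7 (Alice) has 7→0.
A2: add {5} — 5 (Alice) has 5→2.
A3 = A2; e.g. 1 (Bob) can still go to 4. Fixed point.
Alice's winning region = {0, 2, 5, 7}.

0, 2, 5, 7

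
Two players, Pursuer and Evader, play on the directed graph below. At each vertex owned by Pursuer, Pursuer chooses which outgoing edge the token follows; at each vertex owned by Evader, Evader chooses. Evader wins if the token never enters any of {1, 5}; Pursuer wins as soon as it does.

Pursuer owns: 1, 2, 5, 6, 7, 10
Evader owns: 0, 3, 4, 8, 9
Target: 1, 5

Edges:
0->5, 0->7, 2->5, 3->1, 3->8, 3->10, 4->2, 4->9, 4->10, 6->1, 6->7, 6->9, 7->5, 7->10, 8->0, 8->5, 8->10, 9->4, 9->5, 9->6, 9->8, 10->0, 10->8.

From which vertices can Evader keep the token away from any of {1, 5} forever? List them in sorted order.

4, 9

A0 = {1, 5}
A1: add {2, 6, 7} — 2 (Pursuer) has 2→5; 6 (Pursuer) has 6→1; 7 (Pursuer) has 7→5.
A2: add {0} — 0 (Evader): all of {5, 7} already in.
A3: add {10} — 10 (Pursuer) has 10→0.
A4: add {8} — 8 (Evader): all of {0, 5, 10} already in.
A5: add {3} — 3 (Evader): all of {1, 8, 10} already in.
A6 = A5; e.g. 4 (Evader) can still go to 9. Fixed point.
Pursuer's attractor = {0, 1, 2, 3, 5, 6, 7, 8, 10}; Evader avoids the target exactly from the complement.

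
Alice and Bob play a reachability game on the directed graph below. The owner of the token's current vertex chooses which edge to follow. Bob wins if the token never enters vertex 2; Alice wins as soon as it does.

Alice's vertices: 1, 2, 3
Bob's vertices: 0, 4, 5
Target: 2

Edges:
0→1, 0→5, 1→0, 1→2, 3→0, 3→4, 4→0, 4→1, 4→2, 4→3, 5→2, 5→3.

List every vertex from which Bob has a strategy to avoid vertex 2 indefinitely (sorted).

A0 = {2}
A1: add {1} — 1 (Alice) has 1→2.
A2 = A1; e.g. 0 (Bob) can still go to 5. Fixed point.
Alice's attractor = {1, 2}; Bob avoids the target exactly from the complement.

0, 3, 4, 5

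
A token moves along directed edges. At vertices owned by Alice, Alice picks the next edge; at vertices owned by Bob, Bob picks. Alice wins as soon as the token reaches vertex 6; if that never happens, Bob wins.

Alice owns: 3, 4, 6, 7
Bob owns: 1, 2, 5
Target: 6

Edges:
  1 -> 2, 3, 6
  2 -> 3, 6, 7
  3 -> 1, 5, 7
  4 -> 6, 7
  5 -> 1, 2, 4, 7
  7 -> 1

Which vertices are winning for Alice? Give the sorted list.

A0 = {6}
A1: add {4} — 4 (Alice) has 4→6.
A2 = A1; e.g. 1 (Bob) can still go to 2. Fixed point.
Alice's winning region = {4, 6}.

4, 6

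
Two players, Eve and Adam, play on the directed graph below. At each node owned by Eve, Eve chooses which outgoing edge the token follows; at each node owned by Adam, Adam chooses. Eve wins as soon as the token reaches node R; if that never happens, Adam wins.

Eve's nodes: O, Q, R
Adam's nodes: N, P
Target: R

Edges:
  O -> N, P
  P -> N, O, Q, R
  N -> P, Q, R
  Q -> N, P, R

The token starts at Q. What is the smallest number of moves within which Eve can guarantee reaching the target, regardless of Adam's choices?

A0 = {R}
A1: add {Q} — Q (Eve) has Q→R.
A2 = A1; e.g. N (Adam) can still go to P. Fixed point.
Q enters the attractor at level 1, so Eve can force the target in 1 move from there.

1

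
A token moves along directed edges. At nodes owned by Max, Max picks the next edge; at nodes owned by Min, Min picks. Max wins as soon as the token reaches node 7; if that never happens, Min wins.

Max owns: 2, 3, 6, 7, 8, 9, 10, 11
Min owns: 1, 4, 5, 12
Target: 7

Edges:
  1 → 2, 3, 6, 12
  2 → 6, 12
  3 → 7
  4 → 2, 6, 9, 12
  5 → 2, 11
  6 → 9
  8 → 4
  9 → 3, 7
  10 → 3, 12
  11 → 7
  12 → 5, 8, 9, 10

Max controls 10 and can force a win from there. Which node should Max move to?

3

A0 = {7}
A1: add {3, 9, 11} — 3 (Max) has 3→7; 9 (Max) has 9→7; 11 (Max) has 11→7.
A2: add {6, 10} — 6 (Max) has 6→9; 10 (Max) has 10→3.
A3: add {2} — 2 (Max) has 2→6.
A4: add {5} — 5 (Min): all of {2, 11} already in.
A5 = A4; e.g. 1 (Min) can still go to 12. Fixed point.
From 10, successor 3 is in the attractor (rank 1); the other successor 12 is not.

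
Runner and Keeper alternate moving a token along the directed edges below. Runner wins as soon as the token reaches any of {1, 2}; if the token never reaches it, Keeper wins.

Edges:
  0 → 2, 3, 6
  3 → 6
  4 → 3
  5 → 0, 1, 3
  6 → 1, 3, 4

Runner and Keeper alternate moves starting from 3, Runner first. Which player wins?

Keeper

Track states (vertex, player-to-move).
A0 = {(1,Runner), (1,Keeper), (2,Runner), (2,Keeper)}
A1: add {(0,Runner), (5,Runner), (6,Runner)}.
A2: add {(3,Keeper)}.
A3: add {(4,Runner)}.
A4 = A3; e.g. (0,Keeper) stays out. (3,Runner) never enters ⇒ Keeper avoids the target.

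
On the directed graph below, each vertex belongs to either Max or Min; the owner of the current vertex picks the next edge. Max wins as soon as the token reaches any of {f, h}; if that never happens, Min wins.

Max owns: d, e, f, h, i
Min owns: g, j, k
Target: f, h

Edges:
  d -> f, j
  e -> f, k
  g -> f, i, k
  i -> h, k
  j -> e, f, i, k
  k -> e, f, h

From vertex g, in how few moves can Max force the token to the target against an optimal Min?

A0 = {f, h}
A1: add {d, e, i} — d (Max) has d→f; e (Max) has e→f; i (Max) has i→h.
A2: add {k} — k (Min): all of {e, f, h} already in.
A3: add {g, j} — g (Min): all of {f, i, k} already in; j (Min): all of {e, f, i, k} already in.
A3 = all vertices. Fixed point.
g enters the attractor at level 3, so Max can force the target in 3 moves from there.

3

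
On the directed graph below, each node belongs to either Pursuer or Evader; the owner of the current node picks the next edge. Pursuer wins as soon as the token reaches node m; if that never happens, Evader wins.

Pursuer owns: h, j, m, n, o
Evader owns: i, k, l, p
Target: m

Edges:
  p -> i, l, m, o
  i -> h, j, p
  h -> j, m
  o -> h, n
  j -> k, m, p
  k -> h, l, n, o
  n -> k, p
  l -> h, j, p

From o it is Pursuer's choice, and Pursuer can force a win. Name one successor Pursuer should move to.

A0 = {m}
A1: add {h, j} — h (Pursuer) has h→m; j (Pursuer) has j→m.
A2: add {o} — o (Pursuer) has o→h.
A3 = A2; e.g. i (Evader) can still go to p. Fixed point.
From o, successor h is in the attractor (rank 1); the other successor n is not.

h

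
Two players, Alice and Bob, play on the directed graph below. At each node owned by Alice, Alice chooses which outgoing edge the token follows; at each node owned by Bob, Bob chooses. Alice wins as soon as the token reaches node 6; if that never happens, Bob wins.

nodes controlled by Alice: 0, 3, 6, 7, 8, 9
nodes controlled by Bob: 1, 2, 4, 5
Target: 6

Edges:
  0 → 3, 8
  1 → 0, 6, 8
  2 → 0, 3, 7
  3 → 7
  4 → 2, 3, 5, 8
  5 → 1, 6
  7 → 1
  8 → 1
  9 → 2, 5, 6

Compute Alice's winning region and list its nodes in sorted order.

A0 = {6}
A1: add {9} — 9 (Alice) has 9→6.
A2 = A1; e.g. 0 (Alice) has no edge into A1. Fixed point.
Alice's winning region = {6, 9}.

6, 9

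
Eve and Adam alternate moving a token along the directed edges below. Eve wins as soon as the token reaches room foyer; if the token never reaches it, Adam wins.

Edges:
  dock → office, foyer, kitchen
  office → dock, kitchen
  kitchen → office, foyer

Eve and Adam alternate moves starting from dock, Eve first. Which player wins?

Eve

Track states (vertex, player-to-move).
A0 = {(foyer,Eve), (foyer,Adam)}
A1: add {(dock,Eve), (kitchen,Eve)}.
(dock,Eve) ∈ A1 ⇒ Eve forces the target.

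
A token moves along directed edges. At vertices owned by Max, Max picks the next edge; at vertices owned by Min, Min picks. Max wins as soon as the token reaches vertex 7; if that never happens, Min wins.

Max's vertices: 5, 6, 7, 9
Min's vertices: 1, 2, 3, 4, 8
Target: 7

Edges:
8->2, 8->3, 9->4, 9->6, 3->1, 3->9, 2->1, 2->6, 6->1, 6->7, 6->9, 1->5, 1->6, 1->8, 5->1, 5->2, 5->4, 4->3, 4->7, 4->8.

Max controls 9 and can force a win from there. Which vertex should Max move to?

6

A0 = {7}
A1: add {6} — 6 (Max) has 6→7.
A2: add {9} — 9 (Max) has 9→6.
A3 = A2; e.g. 1 (Min) can still go to 5. Fixed point.
From 9, successor 6 is in the attractor (rank 1); the other successor 4 is not.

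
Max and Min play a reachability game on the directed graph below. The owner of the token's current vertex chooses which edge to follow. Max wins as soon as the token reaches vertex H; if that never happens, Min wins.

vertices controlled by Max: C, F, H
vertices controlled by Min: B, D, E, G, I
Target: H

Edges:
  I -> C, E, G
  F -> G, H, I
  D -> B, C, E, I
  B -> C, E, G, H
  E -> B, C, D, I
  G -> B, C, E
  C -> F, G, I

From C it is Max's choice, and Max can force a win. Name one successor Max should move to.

A0 = {H}
A1: add {F} — F (Max) has F→H.
A2: add {C} — C (Max) has C→F.
A3 = A2; e.g. B (Min) can still go to E. Fixed point.
From C, successor F is in the attractor (rank 1); the other successors G, I are not.

F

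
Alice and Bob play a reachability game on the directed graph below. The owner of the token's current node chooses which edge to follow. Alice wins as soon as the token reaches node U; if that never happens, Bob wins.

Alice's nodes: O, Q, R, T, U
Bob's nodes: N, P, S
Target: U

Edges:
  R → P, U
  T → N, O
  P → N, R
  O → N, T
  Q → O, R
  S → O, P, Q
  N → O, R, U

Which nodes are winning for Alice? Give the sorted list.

Q, R, U

A0 = {U}
A1: add {R} — R (Alice) has R→U.
A2: add {Q} — Q (Alice) has Q→R.
A3 = A2; e.g. N (Bob) can still go to O. Fixed point.
Alice's winning region = {Q, R, U}.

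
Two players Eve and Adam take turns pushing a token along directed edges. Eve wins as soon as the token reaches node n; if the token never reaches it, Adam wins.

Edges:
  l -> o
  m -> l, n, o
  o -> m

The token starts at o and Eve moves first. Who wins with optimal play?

Track states (vertex, player-to-move).
A0 = {(n,Eve), (n,Adam)}
A1: add {(m,Eve)}.
A2: add {(o,Adam)}.
A3: add {(l,Eve)}.
A4 = A3; e.g. (l,Adam) stays out. (o,Eve) never enters ⇒ Adam avoids the target.

Adam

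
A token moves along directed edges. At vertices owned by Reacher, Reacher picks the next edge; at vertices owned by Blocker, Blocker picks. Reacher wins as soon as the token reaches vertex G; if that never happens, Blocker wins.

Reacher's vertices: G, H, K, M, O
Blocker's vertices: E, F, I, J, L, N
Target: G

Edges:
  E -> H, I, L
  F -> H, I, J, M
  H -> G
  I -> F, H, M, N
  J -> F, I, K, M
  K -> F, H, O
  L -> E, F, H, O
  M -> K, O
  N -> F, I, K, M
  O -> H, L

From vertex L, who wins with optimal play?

A0 = {G}
A1: add {H} — H (Reacher) has H→G.
A2: add {K, O} — K (Reacher) has K→H; O (Reacher) has O→H.
A3: add {M} — M (Reacher) has M→K.
A4 = A3; e.g. E (Blocker) can still go to I. Fixed point.
L never enters the attractor, so Blocker can avoid the target forever.

Blocker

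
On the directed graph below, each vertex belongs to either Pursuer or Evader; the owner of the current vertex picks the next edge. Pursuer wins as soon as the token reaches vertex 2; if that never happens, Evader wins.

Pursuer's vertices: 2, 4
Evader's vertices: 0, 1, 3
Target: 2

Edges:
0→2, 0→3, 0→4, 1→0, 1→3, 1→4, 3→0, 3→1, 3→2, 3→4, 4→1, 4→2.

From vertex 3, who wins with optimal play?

A0 = {2}
A1: add {4} — 4 (Pursuer) has 4→2.
A2 = A1; e.g. 0 (Evader) can still go to 3. Fixed point.
3 never enters the attractor, so Evader can avoid the target forever.

Evader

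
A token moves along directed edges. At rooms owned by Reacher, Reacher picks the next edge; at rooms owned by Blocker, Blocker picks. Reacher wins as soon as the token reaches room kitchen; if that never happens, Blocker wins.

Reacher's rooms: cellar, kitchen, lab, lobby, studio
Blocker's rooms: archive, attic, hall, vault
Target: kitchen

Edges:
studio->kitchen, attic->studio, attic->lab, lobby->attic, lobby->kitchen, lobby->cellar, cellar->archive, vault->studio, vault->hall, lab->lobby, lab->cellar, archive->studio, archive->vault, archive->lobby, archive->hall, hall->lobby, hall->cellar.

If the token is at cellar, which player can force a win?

A0 = {kitchen}
A1: add {lobby, studio} — studio (Reacher) has studio→kitchen; lobby (Reacher) has lobby→kitchen.
A2: add {lab} — lab (Reacher) has lab→lobby.
A3: add {attic} — attic (Blocker): all of {studio, lab} already in.
A4 = A3; e.g. vault (Blocker) can still go to hall. Fixed point.
cellar never enters the attractor, so Blocker can avoid the target forever.

Blocker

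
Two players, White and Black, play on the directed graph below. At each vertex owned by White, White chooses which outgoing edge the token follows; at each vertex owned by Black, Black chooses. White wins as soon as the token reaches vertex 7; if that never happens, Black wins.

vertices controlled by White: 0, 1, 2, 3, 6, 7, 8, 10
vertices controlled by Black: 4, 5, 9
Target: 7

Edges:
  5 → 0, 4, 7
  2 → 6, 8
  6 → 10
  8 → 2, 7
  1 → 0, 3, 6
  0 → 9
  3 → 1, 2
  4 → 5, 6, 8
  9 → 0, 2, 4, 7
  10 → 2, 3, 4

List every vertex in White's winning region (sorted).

A0 = {7}
A1: add {8} — 8 (White) has 8→7.
A2: add {2} — 2 (White) has 2→8.
A3: add {3, 10} — 3 (White) has 3→2; 10 (White) has 10→2.
A4: add {1, 6} — 1 (White) has 1→3; 6 (White) has 6→10.
A5 = A4; e.g. 0 (White) has no edge into A4. Fixed point.
White's winning region = {1, 2, 3, 6, 7, 8, 10}.

1, 2, 3, 6, 7, 8, 10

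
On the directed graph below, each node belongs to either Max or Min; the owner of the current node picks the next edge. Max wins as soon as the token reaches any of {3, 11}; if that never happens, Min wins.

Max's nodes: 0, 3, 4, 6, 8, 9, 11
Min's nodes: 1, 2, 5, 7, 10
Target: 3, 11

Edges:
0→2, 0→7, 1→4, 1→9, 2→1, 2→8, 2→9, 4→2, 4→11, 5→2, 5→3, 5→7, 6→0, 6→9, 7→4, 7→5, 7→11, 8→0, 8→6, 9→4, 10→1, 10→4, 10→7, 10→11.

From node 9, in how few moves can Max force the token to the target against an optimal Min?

A0 = {3, 11}
A1: add {4} — 4 (Max) has 4→11.
A2: add {9} — 9 (Max) has 9→4.
9 enters the attractor at level 2, so Max can force the target in 2 moves from there.

2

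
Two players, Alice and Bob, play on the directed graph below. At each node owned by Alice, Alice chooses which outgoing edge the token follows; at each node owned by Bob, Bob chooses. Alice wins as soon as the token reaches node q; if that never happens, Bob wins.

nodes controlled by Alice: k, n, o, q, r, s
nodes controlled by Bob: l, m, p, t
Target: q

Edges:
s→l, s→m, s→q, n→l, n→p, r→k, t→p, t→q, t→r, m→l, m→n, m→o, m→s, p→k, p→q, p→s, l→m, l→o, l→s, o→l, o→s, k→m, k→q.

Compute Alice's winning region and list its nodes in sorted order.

k, n, o, p, q, r, s, t

A0 = {q}
A1: add {k, s} — k (Alice) has k→q; s (Alice) has s→q.
A2: add {o, p, r} — o (Alice) has o→s; p (Bob): all of {k, q, s} already in; r (Alice) has r→k.
A3: add {n, t} — n (Alice) has n→p; t (Bob): all of {p, q, r} already in.
A4 = A3; e.g. l (Bob) can still go to m. Fixed point.
Alice's winning region = {k, n, o, p, q, r, s, t}.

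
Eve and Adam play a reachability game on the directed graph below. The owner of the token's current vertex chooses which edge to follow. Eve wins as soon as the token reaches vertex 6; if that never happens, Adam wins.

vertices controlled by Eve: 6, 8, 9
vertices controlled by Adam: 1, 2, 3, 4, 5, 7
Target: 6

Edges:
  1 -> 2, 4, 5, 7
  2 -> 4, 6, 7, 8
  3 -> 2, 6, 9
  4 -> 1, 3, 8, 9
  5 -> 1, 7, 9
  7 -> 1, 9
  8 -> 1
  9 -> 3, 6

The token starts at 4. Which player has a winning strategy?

A0 = {6}
A1: add {9} — 9 (Eve) has 9→6.
A2 = A1; e.g. 1 (Adam) can still go to 2. Fixed point.
4 never enters the attractor, so Adam can avoid the target forever.

Adam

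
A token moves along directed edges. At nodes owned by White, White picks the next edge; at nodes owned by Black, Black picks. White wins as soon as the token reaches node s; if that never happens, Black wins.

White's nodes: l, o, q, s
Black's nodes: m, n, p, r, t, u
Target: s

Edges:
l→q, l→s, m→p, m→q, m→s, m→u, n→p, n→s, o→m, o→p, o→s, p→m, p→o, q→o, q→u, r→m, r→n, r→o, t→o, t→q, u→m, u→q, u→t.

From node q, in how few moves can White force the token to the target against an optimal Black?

2

A0 = {s}
A1: add {l, o} — l (White) has l→s; o (White) has o→s.
A2: add {q} — q (White) has q→o.
q enters the attractor at level 2, so White can force the target in 2 moves from there.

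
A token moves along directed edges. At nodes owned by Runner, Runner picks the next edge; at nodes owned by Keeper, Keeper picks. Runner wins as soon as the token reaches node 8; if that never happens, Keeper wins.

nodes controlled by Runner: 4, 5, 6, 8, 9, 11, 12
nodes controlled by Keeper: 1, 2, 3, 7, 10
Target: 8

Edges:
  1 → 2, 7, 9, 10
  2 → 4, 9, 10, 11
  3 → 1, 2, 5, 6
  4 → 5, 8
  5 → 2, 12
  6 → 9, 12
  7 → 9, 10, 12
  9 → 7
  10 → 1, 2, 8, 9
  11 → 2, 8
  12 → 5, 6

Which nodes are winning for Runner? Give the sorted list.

4, 8, 11

A0 = {8}
A1: add {4, 11} — 4 (Runner) has 4→8; 11 (Runner) has 11→8.
A2 = A1; e.g. 1 (Keeper) can still go to 2. Fixed point.
Runner's winning region = {4, 8, 11}.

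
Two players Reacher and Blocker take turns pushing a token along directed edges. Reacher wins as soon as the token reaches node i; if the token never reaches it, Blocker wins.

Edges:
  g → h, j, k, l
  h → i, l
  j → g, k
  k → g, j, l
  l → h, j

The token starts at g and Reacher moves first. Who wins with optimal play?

Blocker

Track states (vertex, player-to-move).
A0 = {(i,Reacher), (i,Blocker)}
A1: add {(h,Reacher)}.
A2 = A1; e.g. (g,Reacher) stays out. (g,Reacher) never enters ⇒ Blocker avoids the target.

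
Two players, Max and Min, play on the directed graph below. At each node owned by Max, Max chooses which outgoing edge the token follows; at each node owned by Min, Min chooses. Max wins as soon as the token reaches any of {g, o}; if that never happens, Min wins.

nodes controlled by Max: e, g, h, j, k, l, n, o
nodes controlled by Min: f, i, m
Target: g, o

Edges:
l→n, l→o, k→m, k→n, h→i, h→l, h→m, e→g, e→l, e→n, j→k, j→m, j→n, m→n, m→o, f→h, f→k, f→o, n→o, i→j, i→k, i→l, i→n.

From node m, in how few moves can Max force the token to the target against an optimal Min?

A0 = {g, o}
A1: add {e, l, n} — e (Max) has e→g; l (Max) has l→o; n (Max) has n→o.
A2: add {h, j, k, m} — h (Max) has h→l; j (Max) has j→n; k (Max) has k→n; m (Min): all of {n, o} already in.
m enters the attractor at level 2, so Max can force the target in 2 moves from there.

2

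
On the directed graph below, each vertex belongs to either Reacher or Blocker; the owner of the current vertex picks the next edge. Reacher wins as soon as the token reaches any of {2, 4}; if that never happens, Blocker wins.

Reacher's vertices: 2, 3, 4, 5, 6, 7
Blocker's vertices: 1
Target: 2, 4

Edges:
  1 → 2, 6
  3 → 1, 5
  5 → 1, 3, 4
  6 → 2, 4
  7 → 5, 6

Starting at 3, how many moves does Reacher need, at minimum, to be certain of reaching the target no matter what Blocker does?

2

A0 = {2, 4}
A1: add {5, 6} — 5 (Reacher) has 5→4; 6 (Reacher) has 6→2.
A2: add {1, 3, 7} — 1 (Blocker): all of {2, 6} already in; 3 (Reacher) has 3→5; 7 (Reacher) has 7→5.
A2 = all vertices. Fixed point.
3 enters the attractor at level 2, so Reacher can force the target in 2 moves from there.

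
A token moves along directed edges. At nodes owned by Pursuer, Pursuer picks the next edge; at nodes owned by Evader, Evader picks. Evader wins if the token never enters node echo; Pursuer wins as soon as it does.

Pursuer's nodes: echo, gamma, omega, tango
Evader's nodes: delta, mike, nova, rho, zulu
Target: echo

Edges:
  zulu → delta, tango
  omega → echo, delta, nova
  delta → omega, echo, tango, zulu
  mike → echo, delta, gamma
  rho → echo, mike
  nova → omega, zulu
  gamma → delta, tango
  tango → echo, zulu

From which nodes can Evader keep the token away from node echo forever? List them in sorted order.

delta, mike, nova, rho, zulu

A0 = {echo}
A1: add {omega, tango} — omega (Pursuer) has omega→echo; tango (Pursuer) has tango→echo.
A2: add {gamma} — gamma (Pursuer) has gamma→tango.
A3 = A2; e.g. rho (Evader) can still go to mike. Fixed point.
Pursuer's attractor = {echo, gamma, omega, tango}; Evader avoids the target exactly from the complement.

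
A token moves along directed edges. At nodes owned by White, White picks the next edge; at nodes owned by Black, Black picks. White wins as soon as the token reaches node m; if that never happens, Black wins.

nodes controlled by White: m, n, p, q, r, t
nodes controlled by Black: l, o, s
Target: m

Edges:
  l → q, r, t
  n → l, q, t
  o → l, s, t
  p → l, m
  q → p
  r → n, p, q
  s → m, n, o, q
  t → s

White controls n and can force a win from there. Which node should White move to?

q

A0 = {m}
A1: add {p} — p (White) has p→m.
A2: add {q, r} — q (White) has q→p; r (White) has r→p.
A3: add {n} — n (White) has n→q.
A4 = A3; e.g. l (Black) can still go to t. Fixed point.
From n, successor q is in the attractor (rank 2); the other successors l, t are not.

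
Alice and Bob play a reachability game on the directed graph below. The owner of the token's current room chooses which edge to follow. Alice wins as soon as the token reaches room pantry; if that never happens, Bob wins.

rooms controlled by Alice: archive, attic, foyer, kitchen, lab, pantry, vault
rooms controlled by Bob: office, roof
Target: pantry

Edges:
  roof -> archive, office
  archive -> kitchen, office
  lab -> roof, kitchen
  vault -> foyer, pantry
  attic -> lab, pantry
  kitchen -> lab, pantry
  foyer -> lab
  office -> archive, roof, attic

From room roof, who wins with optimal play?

A0 = {pantry}
A1: add {attic, kitchen, vault} — vault (Alice) has vault→pantry; attic (Alice) has attic→pantry; kitchen (Alice) has kitchen→pantry.
A2: add {archive, lab} — archive (Alice) has archive→kitchen; lab (Alice) has lab→kitchen.
A3: add {foyer} — foyer (Alice) has foyer→lab.
A4 = A3; e.g. roof (Bob) can still go to office. Fixed point.
roof never enters the attractor, so Bob can avoid the target forever.

Bob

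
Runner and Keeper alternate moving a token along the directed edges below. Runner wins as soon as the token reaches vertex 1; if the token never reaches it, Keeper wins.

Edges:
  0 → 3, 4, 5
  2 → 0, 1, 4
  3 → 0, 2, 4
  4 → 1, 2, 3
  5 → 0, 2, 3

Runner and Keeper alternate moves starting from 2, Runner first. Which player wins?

Runner

Track states (vertex, player-to-move).
A0 = {(1,Runner), (1,Keeper)}
A1: add {(2,Runner), (4,Runner)}.
(2,Runner) ∈ A1 ⇒ Runner forces the target.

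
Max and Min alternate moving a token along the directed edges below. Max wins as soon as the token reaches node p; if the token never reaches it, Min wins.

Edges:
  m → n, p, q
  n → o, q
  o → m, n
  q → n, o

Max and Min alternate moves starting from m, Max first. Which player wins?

Track states (vertex, player-to-move).
A0 = {(p,Max), (p,Min)}
A1: add {(m,Max)}.
(m,Max) ∈ A1 ⇒ Max forces the target.

Max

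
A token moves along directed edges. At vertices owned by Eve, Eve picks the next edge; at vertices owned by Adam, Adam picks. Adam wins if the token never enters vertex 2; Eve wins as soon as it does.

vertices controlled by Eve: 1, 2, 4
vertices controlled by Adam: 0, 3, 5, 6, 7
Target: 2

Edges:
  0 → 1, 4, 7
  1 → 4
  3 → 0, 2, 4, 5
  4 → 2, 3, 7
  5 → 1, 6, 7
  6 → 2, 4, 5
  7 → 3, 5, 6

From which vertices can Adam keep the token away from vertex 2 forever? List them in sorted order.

0, 3, 5, 6, 7

A0 = {2}
A1: add {4} — 4 (Eve) has 4→2.
A2: add {1} — 1 (Eve) has 1→4.
A3 = A2; e.g. 0 (Adam) can still go to 7. Fixed point.
Eve's attractor = {1, 2, 4}; Adam avoids the target exactly from the complement.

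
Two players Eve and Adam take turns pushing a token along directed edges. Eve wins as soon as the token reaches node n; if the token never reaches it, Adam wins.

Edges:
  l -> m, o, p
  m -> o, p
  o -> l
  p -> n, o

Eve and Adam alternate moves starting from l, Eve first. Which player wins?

Adam

Track states (vertex, player-to-move).
A0 = {(n,Eve), (n,Adam)}
A1: add {(p,Eve)}.
A2 = A1; e.g. (l,Eve) stays out. (l,Eve) never enters ⇒ Adam avoids the target.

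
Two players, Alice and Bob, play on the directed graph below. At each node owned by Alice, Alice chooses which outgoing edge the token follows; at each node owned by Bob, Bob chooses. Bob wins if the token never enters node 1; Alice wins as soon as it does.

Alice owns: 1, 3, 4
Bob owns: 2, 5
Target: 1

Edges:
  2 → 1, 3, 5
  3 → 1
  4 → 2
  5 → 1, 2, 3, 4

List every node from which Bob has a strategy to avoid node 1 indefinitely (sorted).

2, 4, 5

A0 = {1}
A1: add {3} — 3 (Alice) has 3→1.
A2 = A1; e.g. 2 (Bob) can still go to 5. Fixed point.
Alice's attractor = {1, 3}; Bob avoids the target exactly from the complement.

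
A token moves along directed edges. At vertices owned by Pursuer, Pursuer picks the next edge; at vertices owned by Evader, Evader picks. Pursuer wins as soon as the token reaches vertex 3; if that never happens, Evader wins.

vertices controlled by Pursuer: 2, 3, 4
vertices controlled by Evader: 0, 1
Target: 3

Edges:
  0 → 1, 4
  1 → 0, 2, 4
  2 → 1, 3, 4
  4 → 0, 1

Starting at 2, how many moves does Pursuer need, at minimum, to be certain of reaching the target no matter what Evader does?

1

A0 = {3}
A1: add {2} — 2 (Pursuer) has 2→3.
A2 = A1; e.g. 0 (Evader) can still go to 1. Fixed point.
2 enters the attractor at level 1, so Pursuer can force the target in 1 move from there.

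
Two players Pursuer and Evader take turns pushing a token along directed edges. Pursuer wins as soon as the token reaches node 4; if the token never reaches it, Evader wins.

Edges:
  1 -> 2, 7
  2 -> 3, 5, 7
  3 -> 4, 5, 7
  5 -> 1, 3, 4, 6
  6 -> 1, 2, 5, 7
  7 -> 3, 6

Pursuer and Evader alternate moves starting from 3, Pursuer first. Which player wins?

Track states (vertex, player-to-move).
A0 = {(4,Pursuer), (4,Evader)}
A1: add {(3,Pursuer), (5,Pursuer)}.
(3,Pursuer) ∈ A1 ⇒ Pursuer forces the target.

Pursuer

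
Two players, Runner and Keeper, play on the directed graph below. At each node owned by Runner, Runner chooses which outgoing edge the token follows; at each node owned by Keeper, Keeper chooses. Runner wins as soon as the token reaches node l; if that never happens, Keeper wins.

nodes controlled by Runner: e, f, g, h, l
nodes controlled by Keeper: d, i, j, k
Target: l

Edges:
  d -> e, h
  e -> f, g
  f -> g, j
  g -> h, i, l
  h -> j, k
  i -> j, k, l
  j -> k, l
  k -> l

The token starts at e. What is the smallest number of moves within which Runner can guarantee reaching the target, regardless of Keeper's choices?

2

A0 = {l}
A1: add {g, k} — g (Runner) has g→l; k (Keeper): all of {l} already in.
A2: add {e, f, h, j} — e (Runner) has e→g; f (Runner) has f→g; h (Runner) has h→k; j (Keeper): all of {k, l} already in.
e enters the attractor at level 2, so Runner can force the target in 2 moves from there.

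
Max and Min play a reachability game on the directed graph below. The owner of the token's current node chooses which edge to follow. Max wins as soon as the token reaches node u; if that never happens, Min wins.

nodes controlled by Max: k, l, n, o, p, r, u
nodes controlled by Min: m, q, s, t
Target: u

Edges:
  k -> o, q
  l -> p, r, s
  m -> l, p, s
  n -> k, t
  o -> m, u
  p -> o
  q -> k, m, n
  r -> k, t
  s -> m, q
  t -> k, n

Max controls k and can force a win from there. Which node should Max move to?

o

A0 = {u}
A1: add {o} — o (Max) has o→u.
A2: add {k, p} — k (Max) has k→o; p (Max) has p→o.
A3: add {l, n, r} — l (Max) has l→p; n (Max) has n→k; r (Max) has r→k.
A4: add {t} — t (Min): all of {k, n} already in.
A5 = A4; e.g. m (Min) can still go to s. Fixed point.
From k, successor o is in the attractor (rank 1); the other successor q is not.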